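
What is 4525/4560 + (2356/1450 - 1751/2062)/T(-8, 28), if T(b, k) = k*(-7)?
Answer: 33014588921/33403162800 ≈ 0.98837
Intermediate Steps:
T(b, k) = -7*k
4525/4560 + (2356/1450 - 1751/2062)/T(-8, 28) = 4525/4560 + (2356/1450 - 1751/2062)/((-7*28)) = 4525*(1/4560) + (2356*(1/1450) - 1751*1/2062)/(-196) = 905/912 + (1178/725 - 1751/2062)*(-1/196) = 905/912 + (1159561/1494950)*(-1/196) = 905/912 - 1159561/293010200 = 33014588921/33403162800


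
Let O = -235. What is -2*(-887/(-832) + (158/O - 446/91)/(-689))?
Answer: -1012958267/471496480 ≈ -2.1484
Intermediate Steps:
-2*(-887/(-832) + (158/O - 446/91)/(-689)) = -2*(-887/(-832) + (158/(-235) - 446/91)/(-689)) = -2*(-887*(-1/832) + (158*(-1/235) - 446*1/91)*(-1/689)) = -2*(887/832 + (-158/235 - 446/91)*(-1/689)) = -2*(887/832 - 119188/21385*(-1/689)) = -2*(887/832 + 119188/14734265) = -2*1012958267/942992960 = -1012958267/471496480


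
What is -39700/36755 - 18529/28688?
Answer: -363989399/210885488 ≈ -1.7260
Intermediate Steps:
-39700/36755 - 18529/28688 = -39700*1/36755 - 18529*1/28688 = -7940/7351 - 18529/28688 = -363989399/210885488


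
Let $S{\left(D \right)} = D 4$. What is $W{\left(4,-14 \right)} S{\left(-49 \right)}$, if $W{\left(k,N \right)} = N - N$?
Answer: $0$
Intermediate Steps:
$W{\left(k,N \right)} = 0$
$S{\left(D \right)} = 4 D$
$W{\left(4,-14 \right)} S{\left(-49 \right)} = 0 \cdot 4 \left(-49\right) = 0 \left(-196\right) = 0$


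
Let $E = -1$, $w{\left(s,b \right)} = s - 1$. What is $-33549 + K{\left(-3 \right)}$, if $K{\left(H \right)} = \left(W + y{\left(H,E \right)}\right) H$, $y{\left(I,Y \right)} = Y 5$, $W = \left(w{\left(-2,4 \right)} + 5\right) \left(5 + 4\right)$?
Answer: $-33588$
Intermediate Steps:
$w{\left(s,b \right)} = -1 + s$
$W = 18$ ($W = \left(\left(-1 - 2\right) + 5\right) \left(5 + 4\right) = \left(-3 + 5\right) 9 = 2 \cdot 9 = 18$)
$y{\left(I,Y \right)} = 5 Y$
$K{\left(H \right)} = 13 H$ ($K{\left(H \right)} = \left(18 + 5 \left(-1\right)\right) H = \left(18 - 5\right) H = 13 H$)
$-33549 + K{\left(-3 \right)} = -33549 + 13 \left(-3\right) = -33549 - 39 = -33588$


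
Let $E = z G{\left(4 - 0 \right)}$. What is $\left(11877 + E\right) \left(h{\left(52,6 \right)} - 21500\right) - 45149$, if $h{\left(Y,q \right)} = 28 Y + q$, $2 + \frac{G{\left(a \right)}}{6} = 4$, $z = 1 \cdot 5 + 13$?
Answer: $-242364683$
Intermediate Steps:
$z = 18$ ($z = 5 + 13 = 18$)
$G{\left(a \right)} = 12$ ($G{\left(a \right)} = -12 + 6 \cdot 4 = -12 + 24 = 12$)
$h{\left(Y,q \right)} = q + 28 Y$
$E = 216$ ($E = 18 \cdot 12 = 216$)
$\left(11877 + E\right) \left(h{\left(52,6 \right)} - 21500\right) - 45149 = \left(11877 + 216\right) \left(\left(6 + 28 \cdot 52\right) - 21500\right) - 45149 = 12093 \left(\left(6 + 1456\right) - 21500\right) - 45149 = 12093 \left(1462 - 21500\right) - 45149 = 12093 \left(-20038\right) - 45149 = -242319534 - 45149 = -242364683$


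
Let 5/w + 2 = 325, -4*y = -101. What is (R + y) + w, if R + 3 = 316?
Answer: 437039/1292 ≈ 338.27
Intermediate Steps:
y = 101/4 (y = -¼*(-101) = 101/4 ≈ 25.250)
w = 5/323 (w = 5/(-2 + 325) = 5/323 ≈ 0.015480)
R = 313 (R = -3 + 316 = 313)
(R + y) + w = (313 + 101/4) + 5/323 = 1353/4 + 5/323 = 437039/1292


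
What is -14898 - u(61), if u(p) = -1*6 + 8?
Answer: -14900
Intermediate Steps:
u(p) = 2 (u(p) = -6 + 8 = 2)
-14898 - u(61) = -14898 - 1*2 = -14898 - 2 = -14900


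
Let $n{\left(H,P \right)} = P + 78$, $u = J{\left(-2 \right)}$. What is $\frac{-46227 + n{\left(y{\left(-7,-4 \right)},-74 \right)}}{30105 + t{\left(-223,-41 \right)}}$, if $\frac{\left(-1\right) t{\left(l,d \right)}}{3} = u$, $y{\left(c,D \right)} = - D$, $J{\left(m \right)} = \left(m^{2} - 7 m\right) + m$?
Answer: $- \frac{46223}{30057} \approx -1.5378$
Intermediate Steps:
$J{\left(m \right)} = m^{2} - 6 m$
$u = 16$ ($u = - 2 \left(-6 - 2\right) = \left(-2\right) \left(-8\right) = 16$)
$t{\left(l,d \right)} = -48$ ($t{\left(l,d \right)} = \left(-3\right) 16 = -48$)
$n{\left(H,P \right)} = 78 + P$
$\frac{-46227 + n{\left(y{\left(-7,-4 \right)},-74 \right)}}{30105 + t{\left(-223,-41 \right)}} = \frac{-46227 + \left(78 - 74\right)}{30105 - 48} = \frac{-46227 + 4}{30057} = \left(-46223\right) \frac{1}{30057} = - \frac{46223}{30057}$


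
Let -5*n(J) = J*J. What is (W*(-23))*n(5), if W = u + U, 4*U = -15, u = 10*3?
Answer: 12075/4 ≈ 3018.8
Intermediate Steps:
u = 30
U = -15/4 (U = (1/4)*(-15) = -15/4 ≈ -3.7500)
n(J) = -J**2/5 (n(J) = -J*J/5 = -J**2/5)
W = 105/4 (W = 30 - 15/4 = 105/4 ≈ 26.250)
(W*(-23))*n(5) = ((105/4)*(-23))*(-1/5*5**2) = -(-483)*25/4 = -2415/4*(-5) = 12075/4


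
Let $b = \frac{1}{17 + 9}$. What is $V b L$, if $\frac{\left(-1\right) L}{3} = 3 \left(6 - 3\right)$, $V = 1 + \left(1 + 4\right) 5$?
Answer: $-27$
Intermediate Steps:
$b = \frac{1}{26} \approx 0.038462$
$V = 26$ ($V = 1 + 5 \cdot 5 = 1 + 25 = 26$)
$L = -27$ ($L = - 3 \cdot 3 \left(6 - 3\right) = - 3 \cdot 3 \cdot 3 = \left(-3\right) 9 = -27$)
$V b L = 26 \cdot \frac{1}{26} \left(-27\right) = 1 \left(-27\right) = -27$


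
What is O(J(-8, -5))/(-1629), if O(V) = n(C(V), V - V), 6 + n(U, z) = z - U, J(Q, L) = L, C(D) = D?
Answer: 1/1629 ≈ 0.00061387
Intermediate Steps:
n(U, z) = -6 + z - U (n(U, z) = -6 + (z - U) = -6 + z - U)
O(V) = -6 - V (O(V) = -6 + (V - V) - V = -6 + 0 - V = -6 - V)
O(J(-8, -5))/(-1629) = (-6 - 1*(-5))/(-1629) = (-6 + 5)*(-1/1629) = -1*(-1/1629) = 1/1629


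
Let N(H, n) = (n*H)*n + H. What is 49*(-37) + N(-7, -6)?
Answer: -2072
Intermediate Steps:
N(H, n) = H + H*n**2 (N(H, n) = (H*n)*n + H = H*n**2 + H = H + H*n**2)
49*(-37) + N(-7, -6) = 49*(-37) - 7*(1 + (-6)**2) = -1813 - 7*(1 + 36) = -1813 - 7*37 = -1813 - 259 = -2072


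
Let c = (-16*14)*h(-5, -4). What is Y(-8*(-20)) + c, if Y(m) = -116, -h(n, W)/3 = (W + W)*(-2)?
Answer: 10636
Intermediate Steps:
h(n, W) = 12*W (h(n, W) = -3*(W + W)*(-2) = -3*2*W*(-2) = -(-12)*W = 12*W)
c = 10752 (c = (-16*14)*(12*(-4)) = -224*(-48) = 10752)
Y(-8*(-20)) + c = -116 + 10752 = 10636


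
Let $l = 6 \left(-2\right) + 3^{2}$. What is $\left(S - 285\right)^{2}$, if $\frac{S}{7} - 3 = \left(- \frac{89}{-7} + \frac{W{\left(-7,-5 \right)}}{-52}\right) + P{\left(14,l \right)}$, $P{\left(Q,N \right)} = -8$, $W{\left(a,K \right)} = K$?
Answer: $\frac{143448529}{2704} \approx 53051.0$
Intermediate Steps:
$l = -3$ ($l = -12 + 9 = -3$)
$S = \frac{2843}{52}$ ($S = 21 + 7 \left(\left(- \frac{89}{-7} - \frac{5}{-52}\right) - 8\right) = 21 + 7 \left(\left(\left(-89\right) \left(- \frac{1}{7}\right) - - \frac{5}{52}\right) - 8\right) = 21 + 7 \left(\left(\frac{89}{7} + \frac{5}{52}\right) - 8\right) = 21 + 7 \left(\frac{4663}{364} - 8\right) = 21 + 7 \cdot \frac{1751}{364} = 21 + \frac{1751}{52} = \frac{2843}{52} \approx 54.673$)
$\left(S - 285\right)^{2} = \left(\frac{2843}{52} - 285\right)^{2} = \left(- \frac{11977}{52}\right)^{2} = \frac{143448529}{2704}$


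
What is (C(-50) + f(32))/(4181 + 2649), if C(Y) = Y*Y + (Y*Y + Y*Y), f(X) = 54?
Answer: 3777/3415 ≈ 1.1060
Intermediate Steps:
C(Y) = 3*Y**2 (C(Y) = Y**2 + (Y**2 + Y**2) = Y**2 + 2*Y**2 = 3*Y**2)
(C(-50) + f(32))/(4181 + 2649) = (3*(-50)**2 + 54)/(4181 + 2649) = (3*2500 + 54)/6830 = (7500 + 54)*(1/6830) = 7554*(1/6830) = 3777/3415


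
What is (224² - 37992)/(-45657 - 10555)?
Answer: -3046/14053 ≈ -0.21675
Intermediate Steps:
(224² - 37992)/(-45657 - 10555) = (50176 - 37992)/(-56212) = 12184*(-1/56212) = -3046/14053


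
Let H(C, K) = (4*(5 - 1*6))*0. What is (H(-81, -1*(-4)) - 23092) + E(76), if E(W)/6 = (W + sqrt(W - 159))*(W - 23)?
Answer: 1076 + 318*I*sqrt(83) ≈ 1076.0 + 2897.1*I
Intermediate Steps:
H(C, K) = 0 (H(C, K) = (4*(5 - 6))*0 = (4*(-1))*0 = -4*0 = 0)
E(W) = 6*(-23 + W)*(W + sqrt(-159 + W)) (E(W) = 6*((W + sqrt(W - 159))*(W - 23)) = 6*((W + sqrt(-159 + W))*(-23 + W)) = 6*((-23 + W)*(W + sqrt(-159 + W))) = 6*(-23 + W)*(W + sqrt(-159 + W)))
(H(-81, -1*(-4)) - 23092) + E(76) = (0 - 23092) + (-138*76 - 138*sqrt(-159 + 76) + 6*76**2 + 6*76*sqrt(-159 + 76)) = -23092 + (-10488 - 138*I*sqrt(83) + 6*5776 + 6*76*sqrt(-83)) = -23092 + (-10488 - 138*I*sqrt(83) + 34656 + 6*76*(I*sqrt(83))) = -23092 + (-10488 - 138*I*sqrt(83) + 34656 + 456*I*sqrt(83)) = -23092 + (24168 + 318*I*sqrt(83)) = 1076 + 318*I*sqrt(83)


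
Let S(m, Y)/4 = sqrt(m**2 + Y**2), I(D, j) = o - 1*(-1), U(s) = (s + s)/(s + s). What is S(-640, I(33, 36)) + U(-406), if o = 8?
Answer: 1 + 4*sqrt(409681) ≈ 2561.3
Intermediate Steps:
U(s) = 1 (U(s) = (2*s)/((2*s)) = (2*s)*(1/(2*s)) = 1)
I(D, j) = 9 (I(D, j) = 8 - 1*(-1) = 8 + 1 = 9)
S(m, Y) = 4*sqrt(Y**2 + m**2) (S(m, Y) = 4*sqrt(m**2 + Y**2) = 4*sqrt(Y**2 + m**2))
S(-640, I(33, 36)) + U(-406) = 4*sqrt(9**2 + (-640)**2) + 1 = 4*sqrt(81 + 409600) + 1 = 4*sqrt(409681) + 1 = 1 + 4*sqrt(409681)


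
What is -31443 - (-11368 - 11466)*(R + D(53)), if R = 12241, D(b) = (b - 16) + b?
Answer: 281534611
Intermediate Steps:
D(b) = -16 + 2*b (D(b) = (-16 + b) + b = -16 + 2*b)
-31443 - (-11368 - 11466)*(R + D(53)) = -31443 - (-11368 - 11466)*(12241 + (-16 + 2*53)) = -31443 - (-22834)*(12241 + (-16 + 106)) = -31443 - (-22834)*(12241 + 90) = -31443 - (-22834)*12331 = -31443 - 1*(-281566054) = -31443 + 281566054 = 281534611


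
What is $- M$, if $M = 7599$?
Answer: $-7599$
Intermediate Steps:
$- M = \left(-1\right) 7599 = -7599$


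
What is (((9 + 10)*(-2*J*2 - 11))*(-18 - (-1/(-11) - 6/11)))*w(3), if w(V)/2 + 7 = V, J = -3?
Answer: 29336/11 ≈ 2666.9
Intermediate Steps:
w(V) = -14 + 2*V
(((9 + 10)*(-2*J*2 - 11))*(-18 - (-1/(-11) - 6/11)))*w(3) = (((9 + 10)*(-2*(-3)*2 - 11))*(-18 - (-1/(-11) - 6/11)))*(-14 + 2*3) = ((19*(6*2 - 11))*(-18 - (-1*(-1/11) - 6*1/11)))*(-14 + 6) = ((19*(12 - 11))*(-18 - (1/11 - 6/11)))*(-8) = ((19*1)*(-18 - 1*(-5/11)))*(-8) = (19*(-18 + 5/11))*(-8) = (19*(-193/11))*(-8) = -3667/11*(-8) = 29336/11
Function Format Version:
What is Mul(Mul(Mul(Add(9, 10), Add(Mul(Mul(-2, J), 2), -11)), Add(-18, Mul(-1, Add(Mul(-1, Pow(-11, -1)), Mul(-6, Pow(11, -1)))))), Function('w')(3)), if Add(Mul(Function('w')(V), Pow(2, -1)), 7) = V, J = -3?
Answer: Rational(29336, 11) ≈ 2666.9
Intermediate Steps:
Function('w')(V) = Add(-14, Mul(2, V))
Mul(Mul(Mul(Add(9, 10), Add(Mul(Mul(-2, J), 2), -11)), Add(-18, Mul(-1, Add(Mul(-1, Pow(-11, -1)), Mul(-6, Pow(11, -1)))))), Function('w')(3)) = Mul(Mul(Mul(Add(9, 10), Add(Mul(Mul(-2, -3), 2), -11)), Add(-18, Mul(-1, Add(Mul(-1, Pow(-11, -1)), Mul(-6, Pow(11, -1)))))), Add(-14, Mul(2, 3))) = Mul(Mul(Mul(19, Add(Mul(6, 2), -11)), Add(-18, Mul(-1, Add(Mul(-1, Rational(-1, 11)), Mul(-6, Rational(1, 11)))))), Add(-14, 6)) = Mul(Mul(Mul(19, Add(12, -11)), Add(-18, Mul(-1, Add(Rational(1, 11), Rational(-6, 11))))), -8) = Mul(Mul(Mul(19, 1), Add(-18, Mul(-1, Rational(-5, 11)))), -8) = Mul(Mul(19, Add(-18, Rational(5, 11))), -8) = Mul(Mul(19, Rational(-193, 11)), -8) = Mul(Rational(-3667, 11), -8) = Rational(29336, 11)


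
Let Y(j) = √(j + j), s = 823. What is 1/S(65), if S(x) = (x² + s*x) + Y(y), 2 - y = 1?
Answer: 28860/1665799199 - √2/3331598398 ≈ 1.7325e-5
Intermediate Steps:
y = 1 (y = 2 - 1*1 = 2 - 1 = 1)
Y(j) = √2*√j (Y(j) = √(2*j) = √2*√j)
S(x) = √2 + x² + 823*x (S(x) = (x² + 823*x) + √2*√1 = (x² + 823*x) + √2*1 = (x² + 823*x) + √2 = √2 + x² + 823*x)
1/S(65) = 1/(√2 + 65² + 823*65) = 1/(√2 + 4225 + 53495) = 1/(57720 + √2)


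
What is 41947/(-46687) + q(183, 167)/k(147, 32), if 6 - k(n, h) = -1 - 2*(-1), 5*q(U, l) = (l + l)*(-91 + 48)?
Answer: -671567369/1167175 ≈ -575.38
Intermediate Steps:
q(U, l) = -86*l/5 (q(U, l) = ((l + l)*(-91 + 48))/5 = ((2*l)*(-43))/5 = (-86*l)/5 = -86*l/5)
k(n, h) = 5 (k(n, h) = 6 - (-1 - 2*(-1)) = 6 - (-1 + 2) = 6 - 1*1 = 6 - 1 = 5)
41947/(-46687) + q(183, 167)/k(147, 32) = 41947/(-46687) - 86/5*167/5 = 41947*(-1/46687) - 14362/5*⅕ = -41947/46687 - 14362/25 = -671567369/1167175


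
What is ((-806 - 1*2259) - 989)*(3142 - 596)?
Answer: -10321484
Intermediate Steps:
((-806 - 1*2259) - 989)*(3142 - 596) = ((-806 - 2259) - 989)*2546 = (-3065 - 989)*2546 = -4054*2546 = -10321484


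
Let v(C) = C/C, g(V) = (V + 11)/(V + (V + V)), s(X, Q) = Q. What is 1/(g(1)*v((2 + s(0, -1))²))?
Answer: ¼ ≈ 0.25000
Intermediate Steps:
g(V) = (11 + V)/(3*V) (g(V) = (11 + V)/(V + 2*V) = (11 + V)/((3*V)) = (11 + V)*(1/(3*V)) = (11 + V)/(3*V))
v(C) = 1
1/(g(1)*v((2 + s(0, -1))²)) = 1/(((⅓)*(11 + 1)/1)*1) = 1/(((⅓)*1*12)*1) = 1/(4*1) = 1/4 = ¼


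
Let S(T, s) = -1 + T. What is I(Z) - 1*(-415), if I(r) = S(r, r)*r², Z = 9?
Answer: 1063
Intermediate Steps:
I(r) = r²*(-1 + r) (I(r) = (-1 + r)*r² = r²*(-1 + r))
I(Z) - 1*(-415) = 9²*(-1 + 9) - 1*(-415) = 81*8 + 415 = 648 + 415 = 1063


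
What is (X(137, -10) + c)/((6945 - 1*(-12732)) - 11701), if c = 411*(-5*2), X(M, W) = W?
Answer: -515/997 ≈ -0.51655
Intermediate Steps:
c = -4110 (c = 411*(-10) = -4110)
(X(137, -10) + c)/((6945 - 1*(-12732)) - 11701) = (-10 - 4110)/((6945 - 1*(-12732)) - 11701) = -4120/((6945 + 12732) - 11701) = -4120/(19677 - 11701) = -4120/7976 = -4120*1/7976 = -515/997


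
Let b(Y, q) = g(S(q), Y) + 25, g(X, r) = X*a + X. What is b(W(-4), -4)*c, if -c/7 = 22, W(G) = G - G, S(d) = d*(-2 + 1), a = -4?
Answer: -2002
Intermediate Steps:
S(d) = -d (S(d) = d*(-1) = -d)
g(X, r) = -3*X (g(X, r) = X*(-4) + X = -4*X + X = -3*X)
W(G) = 0
b(Y, q) = 25 + 3*q (b(Y, q) = -(-3)*q + 25 = 3*q + 25 = 25 + 3*q)
c = -154 (c = -7*22 = -154)
b(W(-4), -4)*c = (25 + 3*(-4))*(-154) = (25 - 12)*(-154) = 13*(-154) = -2002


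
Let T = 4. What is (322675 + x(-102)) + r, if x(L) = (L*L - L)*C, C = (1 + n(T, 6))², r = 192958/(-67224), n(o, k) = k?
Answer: 28148911549/33612 ≈ 8.3747e+5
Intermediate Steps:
r = -96479/33612 (r = 192958*(-1/67224) = -96479/33612 ≈ -2.8704)
C = 49 (C = (1 + 6)² = 7² = 49)
x(L) = -49*L + 49*L² (x(L) = (L*L - L)*49 = (L² - L)*49 = -49*L + 49*L²)
(322675 + x(-102)) + r = (322675 + 49*(-102)*(-1 - 102)) - 96479/33612 = (322675 + 49*(-102)*(-103)) - 96479/33612 = (322675 + 514794) - 96479/33612 = 837469 - 96479/33612 = 28148911549/33612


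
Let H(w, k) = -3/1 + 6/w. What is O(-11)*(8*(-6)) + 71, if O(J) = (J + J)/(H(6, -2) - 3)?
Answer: -701/5 ≈ -140.20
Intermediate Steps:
H(w, k) = -3 + 6/w (H(w, k) = -3*1 + 6/w = -3 + 6/w)
O(J) = -2*J/5 (O(J) = (J + J)/((-3 + 6/6) - 3) = (2*J)/((-3 + 6*(⅙)) - 3) = (2*J)/((-3 + 1) - 3) = (2*J)/(-2 - 3) = (2*J)/(-5) = (2*J)*(-⅕) = -2*J/5)
O(-11)*(8*(-6)) + 71 = (-⅖*(-11))*(8*(-6)) + 71 = (22/5)*(-48) + 71 = -1056/5 + 71 = -701/5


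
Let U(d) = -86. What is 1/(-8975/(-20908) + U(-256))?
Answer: -20908/1789113 ≈ -0.011686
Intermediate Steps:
1/(-8975/(-20908) + U(-256)) = 1/(-8975/(-20908) - 86) = 1/(-8975*(-1/20908) - 86) = 1/(8975/20908 - 86) = 1/(-1789113/20908) = -20908/1789113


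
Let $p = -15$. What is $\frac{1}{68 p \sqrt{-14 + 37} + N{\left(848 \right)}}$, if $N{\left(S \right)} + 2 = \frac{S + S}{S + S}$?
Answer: $\frac{1}{23929199} - \frac{1020 \sqrt{23}}{23929199} \approx -0.00020438$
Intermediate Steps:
$N{\left(S \right)} = -1$ ($N{\left(S \right)} = -2 + \frac{S + S}{S + S} = -2 + \frac{2 S}{2 S} = -2 + 2 S \frac{1}{2 S} = -2 + 1 = -1$)
$\frac{1}{68 p \sqrt{-14 + 37} + N{\left(848 \right)}} = \frac{1}{68 \left(-15\right) \sqrt{-14 + 37} - 1} = \frac{1}{- 1020 \sqrt{23} - 1} = \frac{1}{-1 - 1020 \sqrt{23}}$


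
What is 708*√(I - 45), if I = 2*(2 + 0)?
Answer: 708*I*√41 ≈ 4533.4*I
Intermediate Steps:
I = 4 (I = 2*2 = 4)
708*√(I - 45) = 708*√(4 - 45) = 708*√(-41) = 708*(I*√41) = 708*I*√41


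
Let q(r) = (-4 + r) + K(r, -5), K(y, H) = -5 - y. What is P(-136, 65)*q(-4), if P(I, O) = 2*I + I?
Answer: 3672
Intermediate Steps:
P(I, O) = 3*I
q(r) = -9 (q(r) = (-4 + r) + (-5 - r) = -9)
P(-136, 65)*q(-4) = (3*(-136))*(-9) = -408*(-9) = 3672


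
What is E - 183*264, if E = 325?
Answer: -47987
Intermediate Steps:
E - 183*264 = 325 - 183*264 = 325 - 48312 = -47987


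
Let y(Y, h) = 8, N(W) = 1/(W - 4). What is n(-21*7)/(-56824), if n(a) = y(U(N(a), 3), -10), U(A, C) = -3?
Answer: -1/7103 ≈ -0.00014079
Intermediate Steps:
N(W) = 1/(-4 + W)
n(a) = 8
n(-21*7)/(-56824) = 8/(-56824) = 8*(-1/56824) = -1/7103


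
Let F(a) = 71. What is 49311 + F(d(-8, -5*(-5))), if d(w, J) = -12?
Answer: 49382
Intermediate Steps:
49311 + F(d(-8, -5*(-5))) = 49311 + 71 = 49382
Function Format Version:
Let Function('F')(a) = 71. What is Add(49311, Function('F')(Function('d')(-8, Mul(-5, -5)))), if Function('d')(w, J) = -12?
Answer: 49382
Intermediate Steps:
Add(49311, Function('F')(Function('d')(-8, Mul(-5, -5)))) = Add(49311, 71) = 49382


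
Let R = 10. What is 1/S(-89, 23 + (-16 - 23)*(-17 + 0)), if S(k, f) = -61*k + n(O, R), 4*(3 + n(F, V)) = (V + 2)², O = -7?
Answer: 1/5462 ≈ 0.00018308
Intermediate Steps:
n(F, V) = -3 + (2 + V)²/4 (n(F, V) = -3 + (V + 2)²/4 = -3 + (2 + V)²/4)
S(k, f) = 33 - 61*k (S(k, f) = -61*k + (-3 + (2 + 10)²/4) = -61*k + (-3 + (¼)*12²) = -61*k + (-3 + (¼)*144) = -61*k + (-3 + 36) = -61*k + 33 = 33 - 61*k)
1/S(-89, 23 + (-16 - 23)*(-17 + 0)) = 1/(33 - 61*(-89)) = 1/(33 + 5429) = 1/5462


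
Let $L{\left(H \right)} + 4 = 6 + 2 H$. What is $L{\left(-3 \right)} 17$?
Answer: $-68$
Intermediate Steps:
$L{\left(H \right)} = 2 + 2 H$ ($L{\left(H \right)} = -4 + \left(6 + 2 H\right) = 2 + 2 H$)
$L{\left(-3 \right)} 17 = \left(2 + 2 \left(-3\right)\right) 17 = \left(2 - 6\right) 17 = \left(-4\right) 17 = -68$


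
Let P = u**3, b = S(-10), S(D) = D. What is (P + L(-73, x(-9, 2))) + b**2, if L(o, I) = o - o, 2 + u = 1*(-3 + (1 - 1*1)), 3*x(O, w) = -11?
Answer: -25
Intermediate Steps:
x(O, w) = -11/3 (x(O, w) = (1/3)*(-11) = -11/3)
b = -10
u = -5 (u = -2 + 1*(-3 + (1 - 1*1)) = -2 + 1*(-3 + (1 - 1)) = -2 + 1*(-3 + 0) = -2 + 1*(-3) = -2 - 3 = -5)
L(o, I) = 0
P = -125 (P = (-5)**3 = -125)
(P + L(-73, x(-9, 2))) + b**2 = (-125 + 0) + (-10)**2 = -125 + 100 = -25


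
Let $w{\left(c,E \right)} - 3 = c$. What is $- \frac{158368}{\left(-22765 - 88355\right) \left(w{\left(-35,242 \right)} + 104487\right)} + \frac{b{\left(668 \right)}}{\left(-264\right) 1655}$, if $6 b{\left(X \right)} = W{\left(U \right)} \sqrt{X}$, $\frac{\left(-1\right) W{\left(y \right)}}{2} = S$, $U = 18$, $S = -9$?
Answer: $\frac{9898}{725439975} - \frac{\sqrt{167}}{72820} \approx -0.00016382$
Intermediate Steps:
$w{\left(c,E \right)} = 3 + c$
$W{\left(y \right)} = 18$ ($W{\left(y \right)} = \left(-2\right) \left(-9\right) = 18$)
$b{\left(X \right)} = 3 \sqrt{X}$ ($b{\left(X \right)} = \frac{18 \sqrt{X}}{6} = 3 \sqrt{X}$)
$- \frac{158368}{\left(-22765 - 88355\right) \left(w{\left(-35,242 \right)} + 104487\right)} + \frac{b{\left(668 \right)}}{\left(-264\right) 1655} = - \frac{158368}{\left(-22765 - 88355\right) \left(\left(3 - 35\right) + 104487\right)} + \frac{3 \sqrt{668}}{\left(-264\right) 1655} = - \frac{158368}{\left(-111120\right) \left(-32 + 104487\right)} + \frac{3 \cdot 2 \sqrt{167}}{-436920} = - \frac{158368}{\left(-111120\right) 104455} + 6 \sqrt{167} \left(- \frac{1}{436920}\right) = - \frac{158368}{-11607039600} - \frac{\sqrt{167}}{72820} = \left(-158368\right) \left(- \frac{1}{11607039600}\right) - \frac{\sqrt{167}}{72820} = \frac{9898}{725439975} - \frac{\sqrt{167}}{72820}$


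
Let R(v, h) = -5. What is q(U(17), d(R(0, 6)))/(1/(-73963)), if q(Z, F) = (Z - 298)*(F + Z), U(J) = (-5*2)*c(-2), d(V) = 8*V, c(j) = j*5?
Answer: 878680440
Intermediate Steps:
c(j) = 5*j
U(J) = 100 (U(J) = (-5*2)*(5*(-2)) = -10*(-10) = 100)
q(Z, F) = (-298 + Z)*(F + Z)
q(U(17), d(R(0, 6)))/(1/(-73963)) = (100² - 2384*(-5) - 298*100 + (8*(-5))*100)/(1/(-73963)) = (10000 - 298*(-40) - 29800 - 40*100)/(-1/73963) = (10000 + 11920 - 29800 - 4000)*(-73963) = -11880*(-73963) = 878680440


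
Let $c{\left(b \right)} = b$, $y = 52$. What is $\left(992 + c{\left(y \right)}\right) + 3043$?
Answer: $4087$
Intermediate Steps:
$\left(992 + c{\left(y \right)}\right) + 3043 = \left(992 + 52\right) + 3043 = 1044 + 3043 = 4087$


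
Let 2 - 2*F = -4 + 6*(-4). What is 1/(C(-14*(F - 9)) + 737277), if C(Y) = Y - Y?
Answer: 1/737277 ≈ 1.3563e-6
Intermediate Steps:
F = 15 (F = 1 - (-4 + 6*(-4))/2 = 1 - (-4 - 24)/2 = 1 - 1/2*(-28) = 1 + 14 = 15)
C(Y) = 0
1/(C(-14*(F - 9)) + 737277) = 1/(0 + 737277) = 1/737277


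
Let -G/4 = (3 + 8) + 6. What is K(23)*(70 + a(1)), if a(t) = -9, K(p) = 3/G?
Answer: -183/68 ≈ -2.6912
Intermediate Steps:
G = -68 (G = -4*((3 + 8) + 6) = -4*(11 + 6) = -4*17 = -68)
K(p) = -3/68 (K(p) = 3/(-68) = 3*(-1/68) = -3/68)
K(23)*(70 + a(1)) = -3*(70 - 9)/68 = -3/68*61 = -183/68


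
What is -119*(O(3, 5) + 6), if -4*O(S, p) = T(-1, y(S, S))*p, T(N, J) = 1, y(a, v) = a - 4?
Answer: -2261/4 ≈ -565.25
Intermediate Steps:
y(a, v) = -4 + a
O(S, p) = -p/4
-119*(O(3, 5) + 6) = -119*(-¼*5 + 6) = -119*(-5/4 + 6) = -119*19/4 = -2261/4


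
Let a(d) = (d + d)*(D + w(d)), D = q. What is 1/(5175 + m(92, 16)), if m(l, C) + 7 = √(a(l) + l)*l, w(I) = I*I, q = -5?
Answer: -323/821744628 + 23*√389137/1643489256 ≈ 8.3369e-6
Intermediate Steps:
w(I) = I²
D = -5
a(d) = 2*d*(-5 + d²) (a(d) = (d + d)*(-5 + d²) = (2*d)*(-5 + d²) = 2*d*(-5 + d²))
m(l, C) = -7 + l*√(l + 2*l*(-5 + l²)) (m(l, C) = -7 + √(2*l*(-5 + l²) + l)*l = -7 + √(l + 2*l*(-5 + l²))*l = -7 + l*√(l + 2*l*(-5 + l²)))
1/(5175 + m(92, 16)) = 1/(5175 + (-7 + 92*√(92*(-9 + 2*92²)))) = 1/(5175 + (-7 + 92*√(92*(-9 + 2*8464)))) = 1/(5175 + (-7 + 92*√(92*(-9 + 16928)))) = 1/(5175 + (-7 + 92*√(92*16919))) = 1/(5175 + (-7 + 92*√1556548)) = 1/(5175 + (-7 + 92*(2*√389137))) = 1/(5175 + (-7 + 184*√389137)) = 1/(5168 + 184*√389137)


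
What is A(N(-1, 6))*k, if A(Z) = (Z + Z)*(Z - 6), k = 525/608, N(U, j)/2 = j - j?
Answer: 0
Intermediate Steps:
N(U, j) = 0 (N(U, j) = 2*(j - j) = 2*0 = 0)
k = 525/608 (k = 525*(1/608) = 525/608 ≈ 0.86349)
A(Z) = 2*Z*(-6 + Z) (A(Z) = (2*Z)*(-6 + Z) = 2*Z*(-6 + Z))
A(N(-1, 6))*k = (2*0*(-6 + 0))*(525/608) = (2*0*(-6))*(525/608) = 0*(525/608) = 0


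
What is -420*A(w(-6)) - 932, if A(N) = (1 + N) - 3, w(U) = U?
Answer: 2428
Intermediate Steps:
A(N) = -2 + N
-420*A(w(-6)) - 932 = -420*(-2 - 6) - 932 = -420*(-8) - 932 = 3360 - 932 = 2428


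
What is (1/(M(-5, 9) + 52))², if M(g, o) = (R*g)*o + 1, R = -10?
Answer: 1/253009 ≈ 3.9524e-6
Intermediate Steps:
M(g, o) = 1 - 10*g*o (M(g, o) = (-10*g)*o + 1 = -10*g*o + 1 = 1 - 10*g*o)
(1/(M(-5, 9) + 52))² = (1/((1 - 10*(-5)*9) + 52))² = (1/((1 + 450) + 52))² = (1/(451 + 52))² = (1/503)² = 1/253009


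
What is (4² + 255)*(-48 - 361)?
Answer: -110839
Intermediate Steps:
(4² + 255)*(-48 - 361) = (16 + 255)*(-409) = 271*(-409) = -110839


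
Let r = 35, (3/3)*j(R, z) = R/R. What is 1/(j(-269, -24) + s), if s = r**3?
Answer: 1/42876 ≈ 2.3323e-5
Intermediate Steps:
j(R, z) = 1 (j(R, z) = R/R = 1)
s = 42875 (s = 35**3 = 42875)
1/(j(-269, -24) + s) = 1/(1 + 42875) = 1/42876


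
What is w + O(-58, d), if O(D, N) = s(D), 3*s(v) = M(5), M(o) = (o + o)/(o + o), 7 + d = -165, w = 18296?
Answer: 54889/3 ≈ 18296.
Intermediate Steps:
d = -172 (d = -7 - 165 = -172)
M(o) = 1 (M(o) = (2*o)/((2*o)) = (2*o)*(1/(2*o)) = 1)
s(v) = ⅓ (s(v) = (⅓)*1 = ⅓)
O(D, N) = ⅓
w + O(-58, d) = 18296 + ⅓ = 54889/3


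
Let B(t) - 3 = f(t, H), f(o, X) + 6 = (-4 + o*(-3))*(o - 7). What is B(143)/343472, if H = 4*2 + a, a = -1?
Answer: -58891/343472 ≈ -0.17146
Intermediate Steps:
H = 7 (H = 4*2 - 1 = 8 - 1 = 7)
f(o, X) = -6 + (-7 + o)*(-4 - 3*o) (f(o, X) = -6 + (-4 + o*(-3))*(o - 7) = -6 + (-4 - 3*o)*(-7 + o) = -6 + (-7 + o)*(-4 - 3*o))
B(t) = 25 - 3*t² + 17*t (B(t) = 3 + (22 - 3*t² + 17*t) = 25 - 3*t² + 17*t)
B(143)/343472 = (25 - 3*143² + 17*143)/343472 = (25 - 3*20449 + 2431)*(1/343472) = (25 - 61347 + 2431)*(1/343472) = -58891*1/343472 = -58891/343472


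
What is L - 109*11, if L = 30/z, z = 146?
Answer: -87512/73 ≈ -1198.8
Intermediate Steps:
L = 15/73 (L = 30/146 = 30*(1/146) = 15/73 ≈ 0.20548)
L - 109*11 = 15/73 - 109*11 = 15/73 - 1199 = -87512/73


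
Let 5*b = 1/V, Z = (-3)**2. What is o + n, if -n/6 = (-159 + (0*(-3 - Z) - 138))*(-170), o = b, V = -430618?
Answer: -652257084601/2153090 ≈ -3.0294e+5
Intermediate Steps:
Z = 9
b = -1/2153090 (b = (1/5)/(-430618) = (1/5)*(-1/430618) = -1/2153090 ≈ -4.6445e-7)
o = -1/2153090 ≈ -4.6445e-7
n = -302940 (n = -6*(-159 + (0*(-3 - 1*9) - 138))*(-170) = -6*(-159 + (0*(-3 - 9) - 138))*(-170) = -6*(-159 + (0*(-12) - 138))*(-170) = -6*(-159 + (0 - 138))*(-170) = -6*(-159 - 138)*(-170) = -(-1782)*(-170) = -6*50490 = -302940)
o + n = -1/2153090 - 302940 = -652257084601/2153090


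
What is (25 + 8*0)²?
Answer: 625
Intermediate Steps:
(25 + 8*0)² = (25 + 0)² = 25² = 625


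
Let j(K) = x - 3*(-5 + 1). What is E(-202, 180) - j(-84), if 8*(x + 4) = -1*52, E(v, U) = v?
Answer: -407/2 ≈ -203.50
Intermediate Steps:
x = -21/2 (x = -4 + (-1*52)/8 = -4 + (⅛)*(-52) = -4 - 13/2 = -21/2 ≈ -10.500)
j(K) = 3/2 (j(K) = -21/2 - 3*(-5 + 1) = -21/2 - 3*(-4) = -21/2 - 1*(-12) = -21/2 + 12 = 3/2)
E(-202, 180) - j(-84) = -202 - 1*3/2 = -202 - 3/2 = -407/2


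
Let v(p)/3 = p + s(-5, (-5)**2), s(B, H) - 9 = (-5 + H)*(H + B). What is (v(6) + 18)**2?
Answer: 1595169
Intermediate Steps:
s(B, H) = 9 + (-5 + H)*(B + H) (s(B, H) = 9 + (-5 + H)*(H + B) = 9 + (-5 + H)*(B + H))
v(p) = 1227 + 3*p (v(p) = 3*(p + (9 + ((-5)**2)**2 - 5*(-5) - 5*(-5)**2 - 5*(-5)**2)) = 3*(p + (9 + 25**2 + 25 - 5*25 - 5*25)) = 3*(p + (9 + 625 + 25 - 125 - 125)) = 3*(p + 409) = 3*(409 + p) = 1227 + 3*p)
(v(6) + 18)**2 = ((1227 + 3*6) + 18)**2 = ((1227 + 18) + 18)**2 = (1245 + 18)**2 = 1263**2 = 1595169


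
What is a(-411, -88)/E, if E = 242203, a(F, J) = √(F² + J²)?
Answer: √176665/242203 ≈ 0.0017354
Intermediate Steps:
a(-411, -88)/E = √((-411)² + (-88)²)/242203 = √(168921 + 7744)*(1/242203) = √176665*(1/242203) = √176665/242203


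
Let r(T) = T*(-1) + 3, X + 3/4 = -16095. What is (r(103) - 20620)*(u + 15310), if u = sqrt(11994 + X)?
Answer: -317223200 - 31080*I*sqrt(1823) ≈ -3.1722e+8 - 1.327e+6*I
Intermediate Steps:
X = -64383/4 (X = -3/4 - 16095 = -64383/4 ≈ -16096.)
r(T) = 3 - T (r(T) = -T + 3 = 3 - T)
u = 3*I*sqrt(1823)/2 (u = sqrt(11994 - 64383/4) = sqrt(-16407/4) = 3*I*sqrt(1823)/2 ≈ 64.045*I)
(r(103) - 20620)*(u + 15310) = ((3 - 1*103) - 20620)*(3*I*sqrt(1823)/2 + 15310) = ((3 - 103) - 20620)*(15310 + 3*I*sqrt(1823)/2) = (-100 - 20620)*(15310 + 3*I*sqrt(1823)/2) = -20720*(15310 + 3*I*sqrt(1823)/2) = -317223200 - 31080*I*sqrt(1823)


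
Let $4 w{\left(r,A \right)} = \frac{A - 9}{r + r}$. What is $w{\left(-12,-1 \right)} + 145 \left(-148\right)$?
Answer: $- \frac{1030075}{48} \approx -21460.0$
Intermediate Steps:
$w{\left(r,A \right)} = \frac{-9 + A}{8 r}$ ($w{\left(r,A \right)} = \frac{\left(A - 9\right) \frac{1}{r + r}}{4} = \frac{\left(-9 + A\right) \frac{1}{2 r}}{4} = \frac{\frac{1}{2} \frac{1}{r} \left(-9 + A\right)}{4} = \frac{-9 + A}{8 r}$)
$w{\left(-12,-1 \right)} + 145 \left(-148\right) = \frac{-9 - 1}{8 \left(-12\right)} + 145 \left(-148\right) = \frac{1}{8} \left(- \frac{1}{12}\right) \left(-10\right) - 21460 = \frac{5}{48} - 21460 = - \frac{1030075}{48}$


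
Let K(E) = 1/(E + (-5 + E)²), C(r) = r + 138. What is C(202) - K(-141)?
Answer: 7199499/21175 ≈ 340.00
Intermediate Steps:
C(r) = 138 + r
C(202) - K(-141) = (138 + 202) - 1/(-141 + (-5 - 141)²) = 340 - 1/(-141 + (-146)²) = 340 - 1/(-141 + 21316) = 340 - 1/21175 = 7199499/21175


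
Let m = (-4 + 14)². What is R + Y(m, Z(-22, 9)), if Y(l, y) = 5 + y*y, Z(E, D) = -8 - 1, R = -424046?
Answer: -423960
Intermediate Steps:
Z(E, D) = -9
m = 100 (m = 10² = 100)
Y(l, y) = 5 + y²
R + Y(m, Z(-22, 9)) = -424046 + (5 + (-9)²) = -424046 + (5 + 81) = -424046 + 86 = -423960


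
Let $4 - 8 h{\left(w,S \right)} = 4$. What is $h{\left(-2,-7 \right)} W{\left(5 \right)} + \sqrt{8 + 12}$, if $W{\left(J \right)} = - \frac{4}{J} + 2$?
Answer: $2 \sqrt{5} \approx 4.4721$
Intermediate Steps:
$W{\left(J \right)} = 2 - \frac{4}{J}$
$h{\left(w,S \right)} = 0$ ($h{\left(w,S \right)} = \frac{1}{2} - \frac{1}{2} = 0$)
$h{\left(-2,-7 \right)} W{\left(5 \right)} + \sqrt{8 + 12} = 0 \left(2 - \frac{4}{5}\right) + \sqrt{8 + 12} = 0 \left(2 - \frac{4}{5}\right) + \sqrt{20} = 0 \left(2 - \frac{4}{5}\right) + 2 \sqrt{5} = 0 \cdot \frac{6}{5} + 2 \sqrt{5} = 0 + 2 \sqrt{5} = 2 \sqrt{5}$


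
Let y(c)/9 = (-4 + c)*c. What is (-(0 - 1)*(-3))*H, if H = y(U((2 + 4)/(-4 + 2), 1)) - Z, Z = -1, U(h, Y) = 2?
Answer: 105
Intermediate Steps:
y(c) = 9*c*(-4 + c) (y(c) = 9*((-4 + c)*c) = 9*(c*(-4 + c)) = 9*c*(-4 + c))
H = -35 (H = 9*2*(-4 + 2) - 1*(-1) = 9*2*(-2) + 1 = -36 + 1 = -35)
(-(0 - 1)*(-3))*H = -(0 - 1)*(-3)*(-35) = -(-1)*(-3)*(-35) = -1*3*(-35) = -3*(-35) = 105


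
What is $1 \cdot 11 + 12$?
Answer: $23$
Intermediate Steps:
$1 \cdot 11 + 12 = 11 + 12 = 23$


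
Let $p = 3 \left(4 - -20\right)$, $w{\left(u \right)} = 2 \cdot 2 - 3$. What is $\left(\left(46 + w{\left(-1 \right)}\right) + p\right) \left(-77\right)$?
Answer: $-9163$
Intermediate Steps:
$w{\left(u \right)} = 1$ ($w{\left(u \right)} = 4 - 3 = 1$)
$p = 72$ ($p = 3 \left(4 + 20\right) = 3 \cdot 24 = 72$)
$\left(\left(46 + w{\left(-1 \right)}\right) + p\right) \left(-77\right) = \left(\left(46 + 1\right) + 72\right) \left(-77\right) = \left(47 + 72\right) \left(-77\right) = 119 \left(-77\right) = -9163$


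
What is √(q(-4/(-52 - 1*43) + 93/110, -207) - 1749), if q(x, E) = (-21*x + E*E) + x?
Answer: 17*√6209390/209 ≈ 202.69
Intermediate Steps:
q(x, E) = E² - 20*x (q(x, E) = (-21*x + E²) + x = (E² - 21*x) + x = E² - 20*x)
√(q(-4/(-52 - 1*43) + 93/110, -207) - 1749) = √(((-207)² - 20*(-4/(-52 - 1*43) + 93/110)) - 1749) = √((42849 - 20*(-4/(-52 - 43) + 93*(1/110))) - 1749) = √((42849 - 20*(-4/(-95) + 93/110)) - 1749) = √((42849 - 20*(-4*(-1/95) + 93/110)) - 1749) = √((42849 - 20*(4/95 + 93/110)) - 1749) = √((42849 - 20*371/418) - 1749) = √((42849 - 3710/209) - 1749) = √(8951731/209 - 1749) = √(8586190/209) = 17*√6209390/209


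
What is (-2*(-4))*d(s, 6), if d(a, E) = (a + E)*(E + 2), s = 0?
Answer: 384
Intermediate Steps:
d(a, E) = (2 + E)*(E + a) (d(a, E) = (E + a)*(2 + E) = (2 + E)*(E + a))
(-2*(-4))*d(s, 6) = (-2*(-4))*(6² + 2*6 + 2*0 + 6*0) = 8*(36 + 12 + 0 + 0) = 8*48 = 384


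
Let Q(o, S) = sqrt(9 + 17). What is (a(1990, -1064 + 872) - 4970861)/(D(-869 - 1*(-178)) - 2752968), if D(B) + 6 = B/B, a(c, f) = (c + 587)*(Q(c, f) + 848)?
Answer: 2785565/2752973 - 2577*sqrt(26)/2752973 ≈ 1.0071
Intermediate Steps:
Q(o, S) = sqrt(26)
a(c, f) = (587 + c)*(848 + sqrt(26)) (a(c, f) = (c + 587)*(sqrt(26) + 848) = (587 + c)*(848 + sqrt(26)))
D(B) = -5 (D(B) = -6 + B/B = -6 + 1 = -5)
(a(1990, -1064 + 872) - 4970861)/(D(-869 - 1*(-178)) - 2752968) = ((497776 + 587*sqrt(26) + 848*1990 + 1990*sqrt(26)) - 4970861)/(-5 - 2752968) = ((497776 + 587*sqrt(26) + 1687520 + 1990*sqrt(26)) - 4970861)/(-2752973) = ((2185296 + 2577*sqrt(26)) - 4970861)*(-1/2752973) = (-2785565 + 2577*sqrt(26))*(-1/2752973) = 2785565/2752973 - 2577*sqrt(26)/2752973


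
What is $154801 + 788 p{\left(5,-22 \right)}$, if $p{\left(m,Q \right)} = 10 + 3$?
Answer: $165045$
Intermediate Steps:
$p{\left(m,Q \right)} = 13$
$154801 + 788 p{\left(5,-22 \right)} = 154801 + 788 \cdot 13 = 154801 + 10244 = 165045$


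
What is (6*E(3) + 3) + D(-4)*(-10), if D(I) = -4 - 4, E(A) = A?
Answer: 101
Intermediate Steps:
D(I) = -8
(6*E(3) + 3) + D(-4)*(-10) = (6*3 + 3) - 8*(-10) = (18 + 3) + 80 = 21 + 80 = 101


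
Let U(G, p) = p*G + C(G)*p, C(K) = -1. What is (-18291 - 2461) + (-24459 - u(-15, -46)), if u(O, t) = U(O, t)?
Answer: -45947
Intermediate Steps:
U(G, p) = -p + G*p (U(G, p) = p*G - p = G*p - p = -p + G*p)
u(O, t) = t*(-1 + O)
(-18291 - 2461) + (-24459 - u(-15, -46)) = (-18291 - 2461) + (-24459 - (-46)*(-1 - 15)) = -20752 + (-24459 - (-46)*(-16)) = -20752 + (-24459 - 1*736) = -20752 + (-24459 - 736) = -20752 - 25195 = -45947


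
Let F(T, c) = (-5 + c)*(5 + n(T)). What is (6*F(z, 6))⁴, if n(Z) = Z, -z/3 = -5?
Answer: 207360000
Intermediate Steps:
z = 15 (z = -3*(-5) = 15)
F(T, c) = (-5 + c)*(5 + T)
(6*F(z, 6))⁴ = (6*(-25 - 5*15 + 5*6 + 15*6))⁴ = (6*(-25 - 75 + 30 + 90))⁴ = (6*20)⁴ = 120⁴ = 207360000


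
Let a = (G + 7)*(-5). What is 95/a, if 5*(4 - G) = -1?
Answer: -95/56 ≈ -1.6964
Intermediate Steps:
G = 21/5 (G = 4 - ⅕*(-1) = 4 + ⅕ = 21/5 ≈ 4.2000)
a = -56 (a = (21/5 + 7)*(-5) = (56/5)*(-5) = -56)
95/a = 95/(-56) = 95*(-1/56) = -95/56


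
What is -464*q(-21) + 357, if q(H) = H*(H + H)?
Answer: -408891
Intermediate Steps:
q(H) = 2*H² (q(H) = H*(2*H) = 2*H²)
-464*q(-21) + 357 = -928*(-21)² + 357 = -928*441 + 357 = -464*882 + 357 = -409248 + 357 = -408891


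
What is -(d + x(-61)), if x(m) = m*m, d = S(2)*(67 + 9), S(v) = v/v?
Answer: -3797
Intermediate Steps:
S(v) = 1
d = 76 (d = 1*(67 + 9) = 1*76 = 76)
x(m) = m²
-(d + x(-61)) = -(76 + (-61)²) = -(76 + 3721) = -1*3797 = -3797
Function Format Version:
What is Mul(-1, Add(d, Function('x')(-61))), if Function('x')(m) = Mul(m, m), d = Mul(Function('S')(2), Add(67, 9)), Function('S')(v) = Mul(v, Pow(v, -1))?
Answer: -3797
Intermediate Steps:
Function('S')(v) = 1
d = 76 (d = Mul(1, Add(67, 9)) = Mul(1, 76) = 76)
Function('x')(m) = Pow(m, 2)
Mul(-1, Add(d, Function('x')(-61))) = Mul(-1, Add(76, Pow(-61, 2))) = Mul(-1, Add(76, 3721)) = Mul(-1, 3797) = -3797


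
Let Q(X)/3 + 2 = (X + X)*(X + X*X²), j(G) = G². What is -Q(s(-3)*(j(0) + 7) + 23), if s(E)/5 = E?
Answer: -271313394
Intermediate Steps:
s(E) = 5*E
Q(X) = -6 + 6*X*(X + X³) (Q(X) = -6 + 3*((X + X)*(X + X*X²)) = -6 + 3*((2*X)*(X + X³)) = -6 + 3*(2*X*(X + X³)) = -6 + 6*X*(X + X³))
-Q(s(-3)*(j(0) + 7) + 23) = -(-6 + 6*((5*(-3))*(0² + 7) + 23)² + 6*((5*(-3))*(0² + 7) + 23)⁴) = -(-6 + 6*(-15*(0 + 7) + 23)² + 6*(-15*(0 + 7) + 23)⁴) = -(-6 + 6*(-15*7 + 23)² + 6*(-15*7 + 23)⁴) = -(-6 + 6*(-105 + 23)² + 6*(-105 + 23)⁴) = -(-6 + 6*(-82)² + 6*(-82)⁴) = -(-6 + 6*6724 + 6*45212176) = -(-6 + 40344 + 271273056) = -1*271313394 = -271313394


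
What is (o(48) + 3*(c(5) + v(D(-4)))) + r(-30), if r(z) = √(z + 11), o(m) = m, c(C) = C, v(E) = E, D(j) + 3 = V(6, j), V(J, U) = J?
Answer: 72 + I*√19 ≈ 72.0 + 4.3589*I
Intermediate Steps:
D(j) = 3 (D(j) = -3 + 6 = 3)
r(z) = √(11 + z)
(o(48) + 3*(c(5) + v(D(-4)))) + r(-30) = (48 + 3*(5 + 3)) + √(11 - 30) = (48 + 3*8) + √(-19) = (48 + 24) + I*√19 = 72 + I*√19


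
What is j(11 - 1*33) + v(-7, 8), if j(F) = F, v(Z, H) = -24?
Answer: -46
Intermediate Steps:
j(11 - 1*33) + v(-7, 8) = (11 - 1*33) - 24 = (11 - 33) - 24 = -22 - 24 = -46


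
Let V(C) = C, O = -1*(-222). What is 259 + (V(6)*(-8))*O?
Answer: -10397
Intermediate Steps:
O = 222
259 + (V(6)*(-8))*O = 259 + (6*(-8))*222 = 259 - 48*222 = 259 - 10656 = -10397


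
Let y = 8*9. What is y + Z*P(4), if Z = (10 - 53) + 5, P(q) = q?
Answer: -80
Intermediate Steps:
y = 72
Z = -38 (Z = -43 + 5 = -38)
y + Z*P(4) = 72 - 38*4 = 72 - 152 = -80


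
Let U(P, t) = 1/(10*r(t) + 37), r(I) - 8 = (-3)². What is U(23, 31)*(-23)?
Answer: -⅑ ≈ -0.11111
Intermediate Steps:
r(I) = 17 (r(I) = 8 + (-3)² = 8 + 9 = 17)
U(P, t) = 1/207 (U(P, t) = 1/(10*17 + 37) = 1/(170 + 37) = 1/207)
U(23, 31)*(-23) = (1/207)*(-23) = -⅑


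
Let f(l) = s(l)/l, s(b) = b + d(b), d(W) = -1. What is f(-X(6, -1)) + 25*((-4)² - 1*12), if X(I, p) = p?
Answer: 100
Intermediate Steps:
s(b) = -1 + b (s(b) = b - 1 = -1 + b)
f(l) = (-1 + l)/l
f(-X(6, -1)) + 25*((-4)² - 1*12) = (-1 - 1*(-1))/((-1*(-1))) + 25*((-4)² - 1*12) = (-1 + 1)/1 + 25*(16 - 12) = 1*0 + 25*4 = 0 + 100 = 100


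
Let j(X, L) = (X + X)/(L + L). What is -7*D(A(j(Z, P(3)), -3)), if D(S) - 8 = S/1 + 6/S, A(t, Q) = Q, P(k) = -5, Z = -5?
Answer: -21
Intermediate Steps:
j(X, L) = X/L (j(X, L) = (2*X)/((2*L)) = (2*X)*(1/(2*L)) = X/L)
D(S) = 8 + S + 6/S (D(S) = 8 + (S/1 + 6/S) = 8 + (S*1 + 6/S) = 8 + (S + 6/S) = 8 + S + 6/S)
-7*D(A(j(Z, P(3)), -3)) = -7*(8 - 3 + 6/(-3)) = -7*(8 - 3 + 6*(-1/3)) = -7*(8 - 3 - 2) = -7*3 = -21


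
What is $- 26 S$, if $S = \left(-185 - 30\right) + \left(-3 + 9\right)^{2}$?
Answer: $4654$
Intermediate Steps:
$S = -179$ ($S = -215 + 6^{2} = -215 + 36 = -179$)
$- 26 S = \left(-26\right) \left(-179\right) = 4654$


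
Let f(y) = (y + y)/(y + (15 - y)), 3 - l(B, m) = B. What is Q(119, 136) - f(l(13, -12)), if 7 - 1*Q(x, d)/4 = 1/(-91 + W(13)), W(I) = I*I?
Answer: 1142/39 ≈ 29.282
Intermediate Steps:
l(B, m) = 3 - B
W(I) = I²
Q(x, d) = 1090/39 (Q(x, d) = 28 - 4/(-91 + 13²) = 28 - 4/(-91 + 169) = 28 - 4/78 = 28 - 4*1/78 = 28 - 2/39 = 1090/39)
f(y) = 2*y/15 (f(y) = (2*y)/15 = (2*y)*(1/15) = 2*y/15)
Q(119, 136) - f(l(13, -12)) = 1090/39 - 2*(3 - 1*13)/15 = 1090/39 - 2*(3 - 13)/15 = 1090/39 - 2*(-10)/15 = 1090/39 - 1*(-4/3) = 1090/39 + 4/3 = 1142/39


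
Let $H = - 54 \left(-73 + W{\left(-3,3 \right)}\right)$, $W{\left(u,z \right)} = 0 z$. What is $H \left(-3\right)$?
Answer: $-11826$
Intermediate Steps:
$W{\left(u,z \right)} = 0$
$H = 3942$ ($H = - 54 \left(-73 + 0\right) = \left(-54\right) \left(-73\right) = 3942$)
$H \left(-3\right) = 3942 \left(-3\right) = -11826$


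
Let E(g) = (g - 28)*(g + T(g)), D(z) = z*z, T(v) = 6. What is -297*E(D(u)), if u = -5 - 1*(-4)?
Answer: 56133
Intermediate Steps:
u = -1 (u = -5 + 4 = -1)
D(z) = z**2
E(g) = (-28 + g)*(6 + g) (E(g) = (g - 28)*(g + 6) = (-28 + g)*(6 + g))
-297*E(D(u)) = -297*(-168 + ((-1)**2)**2 - 22*(-1)**2) = -297*(-168 + 1**2 - 22*1) = -297*(-168 + 1 - 22) = -297*(-189) = 56133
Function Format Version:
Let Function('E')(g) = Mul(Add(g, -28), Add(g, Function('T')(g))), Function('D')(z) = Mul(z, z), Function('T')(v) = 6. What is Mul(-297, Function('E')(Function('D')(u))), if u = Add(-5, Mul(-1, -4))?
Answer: 56133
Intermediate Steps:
u = -1 (u = Add(-5, 4) = -1)
Function('D')(z) = Pow(z, 2)
Function('E')(g) = Mul(Add(-28, g), Add(6, g)) (Function('E')(g) = Mul(Add(g, -28), Add(g, 6)) = Mul(Add(-28, g), Add(6, g)))
Mul(-297, Function('E')(Function('D')(u))) = Mul(-297, Add(-168, Pow(Pow(-1, 2), 2), Mul(-22, Pow(-1, 2)))) = Mul(-297, Add(-168, Pow(1, 2), Mul(-22, 1))) = Mul(-297, Add(-168, 1, -22)) = Mul(-297, -189) = 56133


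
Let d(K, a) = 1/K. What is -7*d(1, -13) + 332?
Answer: 325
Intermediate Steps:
d(K, a) = 1/K
-7*d(1, -13) + 332 = -7/1 + 332 = -7*1 + 332 = -7 + 332 = 325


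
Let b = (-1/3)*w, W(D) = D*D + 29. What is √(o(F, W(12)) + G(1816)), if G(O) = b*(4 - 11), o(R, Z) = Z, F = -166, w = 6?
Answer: √187 ≈ 13.675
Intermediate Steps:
W(D) = 29 + D² (W(D) = D² + 29 = 29 + D²)
b = -2 (b = -1/3*6 = -1*⅓*6 = -⅓*6 = -2)
G(O) = 14 (G(O) = -2*(4 - 11) = -2*(-7) = 14)
√(o(F, W(12)) + G(1816)) = √((29 + 12²) + 14) = √((29 + 144) + 14) = √(173 + 14) = √187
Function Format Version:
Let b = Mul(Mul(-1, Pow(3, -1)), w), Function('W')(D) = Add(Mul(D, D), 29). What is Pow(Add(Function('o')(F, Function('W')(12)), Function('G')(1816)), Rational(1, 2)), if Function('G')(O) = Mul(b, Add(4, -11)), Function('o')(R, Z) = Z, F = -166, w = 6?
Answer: Pow(187, Rational(1, 2)) ≈ 13.675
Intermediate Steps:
Function('W')(D) = Add(29, Pow(D, 2)) (Function('W')(D) = Add(Pow(D, 2), 29) = Add(29, Pow(D, 2)))
b = -2 (b = Mul(Mul(-1, Pow(3, -1)), 6) = Mul(Mul(-1, Rational(1, 3)), 6) = Mul(Rational(-1, 3), 6) = -2)
Function('G')(O) = 14 (Function('G')(O) = Mul(-2, Add(4, -11)) = Mul(-2, -7) = 14)
Pow(Add(Function('o')(F, Function('W')(12)), Function('G')(1816)), Rational(1, 2)) = Pow(Add(Add(29, Pow(12, 2)), 14), Rational(1, 2)) = Pow(Add(Add(29, 144), 14), Rational(1, 2)) = Pow(Add(173, 14), Rational(1, 2)) = Pow(187, Rational(1, 2))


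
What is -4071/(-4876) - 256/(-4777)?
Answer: 899801/1012724 ≈ 0.88850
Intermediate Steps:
-4071/(-4876) - 256/(-4777) = -4071*(-1/4876) - 256*(-1/4777) = 177/212 + 256/4777 = 899801/1012724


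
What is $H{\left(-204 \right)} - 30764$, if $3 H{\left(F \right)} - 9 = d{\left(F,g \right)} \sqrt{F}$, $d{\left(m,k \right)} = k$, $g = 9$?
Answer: $-30761 + 6 i \sqrt{51} \approx -30761.0 + 42.849 i$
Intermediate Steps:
$H{\left(F \right)} = 3 + 3 \sqrt{F}$ ($H{\left(F \right)} = 3 + \frac{9 \sqrt{F}}{3} = 3 + 3 \sqrt{F}$)
$H{\left(-204 \right)} - 30764 = \left(3 + 3 \sqrt{-204}\right) - 30764 = \left(3 + 3 \cdot 2 i \sqrt{51}\right) - 30764 = \left(3 + 6 i \sqrt{51}\right) - 30764 = -30761 + 6 i \sqrt{51}$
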